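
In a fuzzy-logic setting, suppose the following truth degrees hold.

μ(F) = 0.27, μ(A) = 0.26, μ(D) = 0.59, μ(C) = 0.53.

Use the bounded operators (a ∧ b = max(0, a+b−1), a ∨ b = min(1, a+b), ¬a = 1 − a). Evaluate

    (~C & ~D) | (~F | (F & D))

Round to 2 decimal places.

~C = 1 − 0.53 = 0.47
~D = 1 − 0.59 = 0.41
~C & ~D = max(0, a+b−1) on (0.47, 0.41) = 0.00
~F = 1 − 0.27 = 0.73
F & D = max(0, a+b−1) on (0.27, 0.59) = 0.00
~F | (F & D) = min(1, a+b) on (0.73, 0.00) = 0.73
(~C & ~D) | (~F | (F & D)) = min(1, a+b) on (0.00, 0.73) = 0.73

0.73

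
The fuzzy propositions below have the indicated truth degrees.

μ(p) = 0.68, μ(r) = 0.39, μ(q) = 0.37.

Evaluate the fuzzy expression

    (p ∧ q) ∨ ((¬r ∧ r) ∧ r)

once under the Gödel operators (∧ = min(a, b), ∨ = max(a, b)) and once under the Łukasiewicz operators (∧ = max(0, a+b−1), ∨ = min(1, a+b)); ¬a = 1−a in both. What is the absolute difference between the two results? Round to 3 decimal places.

0.340

Under Gödel:
  p ∧ q = min(a, b) on (0.68, 0.37) = 0.37
  ¬r = 1 − 0.39 = 0.61
  ¬r ∧ r = min(a, b) on (0.61, 0.39) = 0.39
  (¬r ∧ r) ∧ r = min(a, b) on (0.39, 0.39) = 0.39
  (p ∧ q) ∨ ((¬r ∧ r) ∧ r) = max(a, b) on (0.37, 0.39) = 0.39
  → value = 0.3900
Under Łukasiewicz:
  p ∧ q = max(0, a+b−1) on (0.68, 0.37) = 0.05
  ¬r = 1 − 0.39 = 0.61
  ¬r ∧ r = max(0, a+b−1) on (0.61, 0.39) = 0.00
  (¬r ∧ r) ∧ r = max(0, a+b−1) on (0.00, 0.39) = 0.00
  (p ∧ q) ∨ ((¬r ∧ r) ∧ r) = min(1, a+b) on (0.05, 0.00) = 0.05
  → value = 0.0500
|0.3900 − 0.0500| = 0.340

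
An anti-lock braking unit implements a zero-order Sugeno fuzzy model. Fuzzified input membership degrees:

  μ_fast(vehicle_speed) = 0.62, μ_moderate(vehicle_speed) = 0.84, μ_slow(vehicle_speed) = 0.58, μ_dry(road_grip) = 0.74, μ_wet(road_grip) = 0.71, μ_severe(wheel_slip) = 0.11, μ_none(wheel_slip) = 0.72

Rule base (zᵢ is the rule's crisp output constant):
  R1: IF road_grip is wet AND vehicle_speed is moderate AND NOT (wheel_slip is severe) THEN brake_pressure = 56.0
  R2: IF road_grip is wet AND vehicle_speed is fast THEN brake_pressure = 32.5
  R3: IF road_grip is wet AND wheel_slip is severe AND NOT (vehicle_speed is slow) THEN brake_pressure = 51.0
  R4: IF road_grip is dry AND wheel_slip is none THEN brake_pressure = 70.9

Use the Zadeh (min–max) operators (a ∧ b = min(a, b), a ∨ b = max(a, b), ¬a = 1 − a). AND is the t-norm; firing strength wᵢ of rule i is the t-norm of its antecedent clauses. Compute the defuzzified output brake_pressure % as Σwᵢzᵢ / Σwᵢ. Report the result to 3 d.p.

R1 (z=56.0): wet=0.71, moderate=0.84, ¬severe=1−0.11=0.89; AND[min(a, b)] → w = 0.71
R2 (z=32.5): wet=0.71, fast=0.62; AND[min(a, b)] → w = 0.62
R3 (z=51.0): wet=0.71, severe=0.11, ¬slow=1−0.58=0.42; AND[min(a, b)] → w = 0.11
R4 (z=70.9): dry=0.74, none=0.72; AND[min(a, b)] → w = 0.72
Weighted average = (0.71·56.0 + 0.62·32.5 + 0.11·51.0 + 0.72·70.9) / (0.71 + 0.62 + 0.11 + 0.72)
  = 116.5680 / 2.1600 = 53.967

53.967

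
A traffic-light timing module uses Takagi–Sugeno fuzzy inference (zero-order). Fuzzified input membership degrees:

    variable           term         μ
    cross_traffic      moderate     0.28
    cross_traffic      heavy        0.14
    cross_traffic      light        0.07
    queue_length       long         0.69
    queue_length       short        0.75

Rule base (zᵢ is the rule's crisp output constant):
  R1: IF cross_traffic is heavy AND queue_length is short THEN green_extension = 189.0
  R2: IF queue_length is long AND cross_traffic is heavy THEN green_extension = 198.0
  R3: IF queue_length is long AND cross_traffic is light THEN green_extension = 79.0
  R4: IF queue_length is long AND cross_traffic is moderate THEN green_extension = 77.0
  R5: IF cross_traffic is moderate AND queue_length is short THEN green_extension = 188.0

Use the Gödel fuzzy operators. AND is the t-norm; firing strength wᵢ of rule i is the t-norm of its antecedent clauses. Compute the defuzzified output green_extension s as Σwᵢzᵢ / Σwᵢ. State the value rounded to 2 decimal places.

R1 (z=189.0): heavy=0.14, short=0.75; AND[min(a, b)] → w = 0.14
R2 (z=198.0): long=0.69, heavy=0.14; AND[min(a, b)] → w = 0.14
R3 (z=79.0): long=0.69, light=0.07; AND[min(a, b)] → w = 0.07
R4 (z=77.0): long=0.69, moderate=0.28; AND[min(a, b)] → w = 0.28
R5 (z=188.0): moderate=0.28, short=0.75; AND[min(a, b)] → w = 0.28
Weighted average = (0.14·189.0 + 0.14·198.0 + 0.07·79.0 + 0.28·77.0 + 0.28·188.0) / (0.14 + 0.14 + 0.07 + 0.28 + 0.28)
  = 133.9100 / 0.9100 = 147.15

147.15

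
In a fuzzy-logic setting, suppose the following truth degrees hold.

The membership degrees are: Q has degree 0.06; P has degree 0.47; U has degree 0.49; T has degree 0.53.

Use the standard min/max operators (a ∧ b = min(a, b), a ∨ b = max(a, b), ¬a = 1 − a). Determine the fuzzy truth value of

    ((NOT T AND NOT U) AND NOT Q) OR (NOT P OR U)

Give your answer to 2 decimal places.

0.53

NOT T = 1 − 0.53 = 0.47
NOT U = 1 − 0.49 = 0.51
NOT T AND NOT U = min(a, b) on (0.47, 0.51) = 0.47
NOT Q = 1 − 0.06 = 0.94
(NOT T AND NOT U) AND NOT Q = min(a, b) on (0.47, 0.94) = 0.47
NOT P = 1 − 0.47 = 0.53
NOT P OR U = max(a, b) on (0.53, 0.49) = 0.53
((NOT T AND NOT U) AND NOT Q) OR (NOT P OR U) = max(a, b) on (0.47, 0.53) = 0.53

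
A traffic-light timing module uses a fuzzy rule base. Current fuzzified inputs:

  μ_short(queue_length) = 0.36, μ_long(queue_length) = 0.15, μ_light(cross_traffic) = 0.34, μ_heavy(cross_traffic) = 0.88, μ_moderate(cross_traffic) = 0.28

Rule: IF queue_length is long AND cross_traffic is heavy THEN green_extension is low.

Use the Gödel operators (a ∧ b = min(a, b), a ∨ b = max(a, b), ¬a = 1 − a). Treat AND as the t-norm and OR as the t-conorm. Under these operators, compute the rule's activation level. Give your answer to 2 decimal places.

0.15

firing strength: long=0.15, heavy=0.88; AND[min(a, b)] → w = 0.15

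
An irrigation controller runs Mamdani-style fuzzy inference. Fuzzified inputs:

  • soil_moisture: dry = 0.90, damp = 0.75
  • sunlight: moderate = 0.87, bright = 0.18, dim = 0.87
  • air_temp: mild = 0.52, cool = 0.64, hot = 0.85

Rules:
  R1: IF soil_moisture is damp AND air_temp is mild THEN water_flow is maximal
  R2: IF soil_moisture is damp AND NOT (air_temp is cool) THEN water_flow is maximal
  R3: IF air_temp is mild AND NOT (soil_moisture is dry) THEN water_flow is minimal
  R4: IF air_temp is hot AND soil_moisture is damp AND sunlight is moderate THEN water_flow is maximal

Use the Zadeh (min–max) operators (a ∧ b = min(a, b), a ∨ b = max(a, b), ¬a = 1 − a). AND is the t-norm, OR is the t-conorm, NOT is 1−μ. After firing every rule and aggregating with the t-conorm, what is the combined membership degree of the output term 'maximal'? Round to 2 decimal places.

R1: damp=0.75, mild=0.52; AND[min(a, b)] → w = 0.52
R2: damp=0.75, ¬cool=1−0.64=0.36; AND[min(a, b)] → w = 0.36
R3: mild=0.52, ¬dry=1−0.90=0.10; AND[min(a, b)] → w = 0.10
R4: hot=0.85, damp=0.75, moderate=0.87; AND[min(a, b)] → w = 0.75
Rules with consequent 'maximal': {R1, R2, R4} → strengths 0.52, 0.36, 0.75
Aggregate via t-conorm [max(a, b)]: 0.75

0.75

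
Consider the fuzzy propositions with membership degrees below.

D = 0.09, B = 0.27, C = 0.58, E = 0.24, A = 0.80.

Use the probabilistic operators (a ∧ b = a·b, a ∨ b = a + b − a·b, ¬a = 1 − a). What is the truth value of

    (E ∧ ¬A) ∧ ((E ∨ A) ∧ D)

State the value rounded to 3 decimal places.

0.004

¬A = 1 − 0.8000 = 0.2000
E ∧ ¬A = a·b on (0.2400, 0.2000) = 0.0480
E ∨ A = a + b − a·b on (0.2400, 0.8000) = 0.8480
(E ∨ A) ∧ D = a·b on (0.8480, 0.0900) = 0.0763
(E ∧ ¬A) ∧ ((E ∨ A) ∧ D) = a·b on (0.0480, 0.0763) = 0.0037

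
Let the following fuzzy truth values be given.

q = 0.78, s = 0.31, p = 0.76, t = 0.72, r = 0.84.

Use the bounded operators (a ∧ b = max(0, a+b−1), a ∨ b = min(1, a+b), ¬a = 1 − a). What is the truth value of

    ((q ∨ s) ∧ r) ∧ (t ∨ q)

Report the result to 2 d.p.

q ∨ s = min(1, a+b) on (0.78, 0.31) = 1.00
(q ∨ s) ∧ r = max(0, a+b−1) on (1.00, 0.84) = 0.84
t ∨ q = min(1, a+b) on (0.72, 0.78) = 1.00
((q ∨ s) ∧ r) ∧ (t ∨ q) = max(0, a+b−1) on (0.84, 1.00) = 0.84

0.84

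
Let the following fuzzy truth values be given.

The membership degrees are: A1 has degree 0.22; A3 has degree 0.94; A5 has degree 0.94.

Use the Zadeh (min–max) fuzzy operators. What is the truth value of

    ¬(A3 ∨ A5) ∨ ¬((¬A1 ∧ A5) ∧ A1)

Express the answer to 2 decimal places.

A3 ∨ A5 = max(a, b) on (0.94, 0.94) = 0.94
¬(A3 ∨ A5) = 1 − 0.94 = 0.06
¬A1 = 1 − 0.22 = 0.78
¬A1 ∧ A5 = min(a, b) on (0.78, 0.94) = 0.78
(¬A1 ∧ A5) ∧ A1 = min(a, b) on (0.78, 0.22) = 0.22
¬((¬A1 ∧ A5) ∧ A1) = 1 − 0.22 = 0.78
¬(A3 ∨ A5) ∨ ¬((¬A1 ∧ A5) ∧ A1) = max(a, b) on (0.06, 0.78) = 0.78

0.78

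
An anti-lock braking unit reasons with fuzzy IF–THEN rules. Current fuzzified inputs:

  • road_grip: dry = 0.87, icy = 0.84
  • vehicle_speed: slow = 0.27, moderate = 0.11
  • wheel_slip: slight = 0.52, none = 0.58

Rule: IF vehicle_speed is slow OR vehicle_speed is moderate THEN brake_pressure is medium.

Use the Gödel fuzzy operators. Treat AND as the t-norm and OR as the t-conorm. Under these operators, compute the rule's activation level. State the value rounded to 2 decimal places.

firing strength: slow=0.27, moderate=0.11; OR[max(a, b)] → w = 0.27

0.27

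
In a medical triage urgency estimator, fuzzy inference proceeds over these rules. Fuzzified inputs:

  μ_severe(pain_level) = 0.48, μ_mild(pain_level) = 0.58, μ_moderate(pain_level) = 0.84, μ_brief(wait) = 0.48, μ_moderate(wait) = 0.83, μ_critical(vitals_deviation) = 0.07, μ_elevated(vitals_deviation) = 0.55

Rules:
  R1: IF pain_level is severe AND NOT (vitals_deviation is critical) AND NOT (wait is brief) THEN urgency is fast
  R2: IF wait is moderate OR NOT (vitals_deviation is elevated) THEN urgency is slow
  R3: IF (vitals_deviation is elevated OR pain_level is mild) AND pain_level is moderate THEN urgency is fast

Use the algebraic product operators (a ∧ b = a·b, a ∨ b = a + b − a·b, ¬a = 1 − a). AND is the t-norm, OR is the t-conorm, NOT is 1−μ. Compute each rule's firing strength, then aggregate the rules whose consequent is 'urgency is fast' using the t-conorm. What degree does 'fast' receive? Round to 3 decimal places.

R1: severe=0.48, ¬critical=1−0.07=0.93, ¬brief=1−0.48=0.52; AND[a·b] → w = 0.2321
R2: moderate=0.83, ¬elevated=1−0.55=0.45; OR[a + b − a·b] → w = 0.9065
R3: (elevated=0.55 OR mild=0.58) = 0.8110; AND[a·b] with moderate=0.84 → w = 0.6812
Rules with consequent 'fast': {R1, R3} → strengths 0.2321, 0.6812
Aggregate via t-conorm [a + b − a·b]: 0.7552

0.755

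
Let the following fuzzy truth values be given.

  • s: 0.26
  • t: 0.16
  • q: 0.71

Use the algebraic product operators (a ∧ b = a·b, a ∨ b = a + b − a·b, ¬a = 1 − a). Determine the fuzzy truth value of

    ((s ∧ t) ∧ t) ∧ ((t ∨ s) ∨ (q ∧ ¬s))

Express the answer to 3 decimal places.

0.005

s ∧ t = a·b on (0.2600, 0.1600) = 0.0416
(s ∧ t) ∧ t = a·b on (0.0416, 0.1600) = 0.0067
t ∨ s = a + b − a·b on (0.1600, 0.2600) = 0.3784
¬s = 1 − 0.2600 = 0.7400
q ∧ ¬s = a·b on (0.7100, 0.7400) = 0.5254
(t ∨ s) ∨ (q ∧ ¬s) = a + b − a·b on (0.3784, 0.5254) = 0.7050
((s ∧ t) ∧ t) ∧ ((t ∨ s) ∨ (q ∧ ¬s)) = a·b on (0.0067, 0.7050) = 0.0047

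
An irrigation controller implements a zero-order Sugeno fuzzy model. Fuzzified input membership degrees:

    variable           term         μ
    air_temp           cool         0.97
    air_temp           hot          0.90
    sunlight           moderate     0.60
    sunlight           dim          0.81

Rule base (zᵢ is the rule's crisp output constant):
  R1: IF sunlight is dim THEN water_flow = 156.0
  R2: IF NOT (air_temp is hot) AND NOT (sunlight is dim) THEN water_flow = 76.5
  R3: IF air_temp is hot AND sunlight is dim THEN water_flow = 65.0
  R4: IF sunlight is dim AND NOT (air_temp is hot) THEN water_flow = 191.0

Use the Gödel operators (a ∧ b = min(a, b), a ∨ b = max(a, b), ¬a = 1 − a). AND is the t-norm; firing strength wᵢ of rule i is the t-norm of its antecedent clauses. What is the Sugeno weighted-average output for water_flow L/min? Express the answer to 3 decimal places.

113.055

R1 (z=156.0): dim=0.81 → w = 0.81
R2 (z=76.5): ¬hot=1−0.90=0.10, ¬dim=1−0.81=0.19; AND[min(a, b)] → w = 0.10
R3 (z=65.0): hot=0.90, dim=0.81; AND[min(a, b)] → w = 0.81
R4 (z=191.0): dim=0.81, ¬hot=1−0.90=0.10; AND[min(a, b)] → w = 0.10
Weighted average = (0.81·156.0 + 0.10·76.5 + 0.81·65.0 + 0.10·191.0) / (0.81 + 0.10 + 0.81 + 0.10)
  = 205.7600 / 1.8200 = 113.055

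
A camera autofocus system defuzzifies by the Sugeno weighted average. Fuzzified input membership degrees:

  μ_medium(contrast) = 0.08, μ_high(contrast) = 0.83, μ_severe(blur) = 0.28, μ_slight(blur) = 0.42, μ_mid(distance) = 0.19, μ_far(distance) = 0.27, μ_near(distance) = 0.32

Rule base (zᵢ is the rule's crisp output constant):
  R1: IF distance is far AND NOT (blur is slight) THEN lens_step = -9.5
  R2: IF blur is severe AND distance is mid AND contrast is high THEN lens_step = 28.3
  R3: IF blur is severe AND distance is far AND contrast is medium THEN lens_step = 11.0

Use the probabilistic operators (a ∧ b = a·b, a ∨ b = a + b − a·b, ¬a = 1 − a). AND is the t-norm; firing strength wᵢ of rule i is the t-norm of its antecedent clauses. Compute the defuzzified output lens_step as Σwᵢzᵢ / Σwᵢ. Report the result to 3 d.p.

-0.830

R1 (z=-9.5): far=0.27, ¬slight=1−0.42=0.58; AND[a·b] → w = 0.1566
R2 (z=28.3): severe=0.28, mid=0.19, high=0.83; AND[a·b] → w = 0.0442
R3 (z=11.0): severe=0.28, far=0.27, medium=0.08; AND[a·b] → w = 0.0060
Weighted average = (0.1566·-9.5 + 0.0442·28.3 + 0.0060·11.0) / (0.1566 + 0.0442 + 0.0060)
  = -0.1716 / 0.2068 = -0.830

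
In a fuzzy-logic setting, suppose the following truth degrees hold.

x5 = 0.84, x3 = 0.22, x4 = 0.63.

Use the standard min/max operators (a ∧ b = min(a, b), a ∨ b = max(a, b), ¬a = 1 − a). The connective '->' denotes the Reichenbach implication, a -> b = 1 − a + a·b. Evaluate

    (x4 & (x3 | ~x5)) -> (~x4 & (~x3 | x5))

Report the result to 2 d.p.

~x5 = 1 − 0.84 = 0.16
x3 | ~x5 = max(a, b) on (0.22, 0.16) = 0.22
x4 & (x3 | ~x5) = min(a, b) on (0.63, 0.22) = 0.22
~x4 = 1 − 0.63 = 0.37
~x3 = 1 − 0.22 = 0.78
~x3 | x5 = max(a, b) on (0.78, 0.84) = 0.84
~x4 & (~x3 | x5) = min(a, b) on (0.37, 0.84) = 0.37
(x4 & (x3 | ~x5)) -> (~x4 & (~x3 | x5))  [Reichenbach: 1 − a + a·b] with a=0.22, b=0.37 → 0.86

0.86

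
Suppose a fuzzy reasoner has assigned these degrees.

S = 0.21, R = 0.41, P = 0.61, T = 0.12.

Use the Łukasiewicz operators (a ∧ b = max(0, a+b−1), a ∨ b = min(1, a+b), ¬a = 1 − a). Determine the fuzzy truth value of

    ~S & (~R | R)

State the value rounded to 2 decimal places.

0.79

~S = 1 − 0.21 = 0.79
~R = 1 − 0.41 = 0.59
~R | R = min(1, a+b) on (0.59, 0.41) = 1.00
~S & (~R | R) = max(0, a+b−1) on (0.79, 1.00) = 0.79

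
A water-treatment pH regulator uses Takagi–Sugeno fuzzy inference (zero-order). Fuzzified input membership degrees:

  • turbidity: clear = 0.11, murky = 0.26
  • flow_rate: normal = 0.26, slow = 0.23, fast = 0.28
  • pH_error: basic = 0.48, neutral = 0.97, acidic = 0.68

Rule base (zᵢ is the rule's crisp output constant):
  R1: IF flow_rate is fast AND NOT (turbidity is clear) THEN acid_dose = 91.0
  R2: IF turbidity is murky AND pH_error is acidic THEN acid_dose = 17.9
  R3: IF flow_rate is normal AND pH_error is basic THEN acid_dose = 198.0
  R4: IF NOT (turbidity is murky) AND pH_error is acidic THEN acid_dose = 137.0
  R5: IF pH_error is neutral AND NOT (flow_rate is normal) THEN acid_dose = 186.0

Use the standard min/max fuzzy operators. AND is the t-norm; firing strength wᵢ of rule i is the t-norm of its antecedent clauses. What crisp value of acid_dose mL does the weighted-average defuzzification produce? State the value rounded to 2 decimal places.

140.73

R1 (z=91.0): fast=0.28, ¬clear=1−0.11=0.89; AND[min(a, b)] → w = 0.28
R2 (z=17.9): murky=0.26, acidic=0.68; AND[min(a, b)] → w = 0.26
R3 (z=198.0): normal=0.26, basic=0.48; AND[min(a, b)] → w = 0.26
R4 (z=137.0): ¬murky=1−0.26=0.74, acidic=0.68; AND[min(a, b)] → w = 0.68
R5 (z=186.0): neutral=0.97, ¬normal=1−0.26=0.74; AND[min(a, b)] → w = 0.74
Weighted average = (0.28·91.0 + 0.26·17.9 + 0.26·198.0 + 0.68·137.0 + 0.74·186.0) / (0.28 + 0.26 + 0.26 + 0.68 + 0.74)
  = 312.4140 / 2.2200 = 140.73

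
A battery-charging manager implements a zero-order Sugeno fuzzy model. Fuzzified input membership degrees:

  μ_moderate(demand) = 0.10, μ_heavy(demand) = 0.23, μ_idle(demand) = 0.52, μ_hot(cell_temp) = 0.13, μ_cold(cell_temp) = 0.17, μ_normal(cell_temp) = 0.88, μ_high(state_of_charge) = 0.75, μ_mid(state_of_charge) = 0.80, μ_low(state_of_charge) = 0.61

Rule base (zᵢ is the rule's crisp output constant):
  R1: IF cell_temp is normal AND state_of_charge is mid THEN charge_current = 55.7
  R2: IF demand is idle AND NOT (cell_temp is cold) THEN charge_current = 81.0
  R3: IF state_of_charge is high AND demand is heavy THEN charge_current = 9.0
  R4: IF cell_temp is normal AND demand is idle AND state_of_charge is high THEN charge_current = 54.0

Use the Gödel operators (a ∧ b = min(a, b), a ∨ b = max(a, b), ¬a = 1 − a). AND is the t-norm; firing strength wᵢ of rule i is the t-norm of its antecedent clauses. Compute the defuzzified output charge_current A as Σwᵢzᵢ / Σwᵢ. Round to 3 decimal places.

56.440

R1 (z=55.7): normal=0.88, mid=0.80; AND[min(a, b)] → w = 0.80
R2 (z=81.0): idle=0.52, ¬cold=1−0.17=0.83; AND[min(a, b)] → w = 0.52
R3 (z=9.0): high=0.75, heavy=0.23; AND[min(a, b)] → w = 0.23
R4 (z=54.0): normal=0.88, idle=0.52, high=0.75; AND[min(a, b)] → w = 0.52
Weighted average = (0.80·55.7 + 0.52·81.0 + 0.23·9.0 + 0.52·54.0) / (0.80 + 0.52 + 0.23 + 0.52)
  = 116.8300 / 2.0700 = 56.440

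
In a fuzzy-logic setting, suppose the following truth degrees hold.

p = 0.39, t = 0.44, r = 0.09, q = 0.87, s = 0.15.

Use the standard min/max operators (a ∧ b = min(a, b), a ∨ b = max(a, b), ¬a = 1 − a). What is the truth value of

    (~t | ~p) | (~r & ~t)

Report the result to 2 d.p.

0.61

~t = 1 − 0.44 = 0.56
~p = 1 − 0.39 = 0.61
~t | ~p = max(a, b) on (0.56, 0.61) = 0.61
~r = 1 − 0.09 = 0.91
~t = 1 − 0.44 = 0.56
~r & ~t = min(a, b) on (0.91, 0.56) = 0.56
(~t | ~p) | (~r & ~t) = max(a, b) on (0.61, 0.56) = 0.61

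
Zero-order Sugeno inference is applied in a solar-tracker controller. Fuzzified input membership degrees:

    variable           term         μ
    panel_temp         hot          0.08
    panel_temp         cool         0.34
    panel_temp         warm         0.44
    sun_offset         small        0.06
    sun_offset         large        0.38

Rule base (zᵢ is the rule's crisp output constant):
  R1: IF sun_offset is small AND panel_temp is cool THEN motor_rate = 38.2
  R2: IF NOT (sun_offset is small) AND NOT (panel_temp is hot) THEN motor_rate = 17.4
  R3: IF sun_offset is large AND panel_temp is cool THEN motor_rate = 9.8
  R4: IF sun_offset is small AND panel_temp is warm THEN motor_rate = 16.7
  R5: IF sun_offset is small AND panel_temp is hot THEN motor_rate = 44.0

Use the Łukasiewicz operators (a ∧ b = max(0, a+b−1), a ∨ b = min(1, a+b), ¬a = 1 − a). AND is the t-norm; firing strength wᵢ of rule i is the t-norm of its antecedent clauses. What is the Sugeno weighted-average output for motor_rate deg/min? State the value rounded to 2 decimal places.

17.40

R1 (z=38.2): small=0.06, cool=0.34; AND[max(0, a+b−1)] → w = 0.00
R2 (z=17.4): ¬small=1−0.06=0.94, ¬hot=1−0.08=0.92; AND[max(0, a+b−1)] → w = 0.86
R3 (z=9.8): large=0.38, cool=0.34; AND[max(0, a+b−1)] → w = 0.00
R4 (z=16.7): small=0.06, warm=0.44; AND[max(0, a+b−1)] → w = 0.00
R5 (z=44.0): small=0.06, hot=0.08; AND[max(0, a+b−1)] → w = 0.00
Weighted average = (0.00·38.2 + 0.86·17.4 + 0.00·9.8 + 0.00·16.7 + 0.00·44.0) / (0.00 + 0.86 + 0.00 + 0.00 + 0.00)
  = 14.9640 / 0.8600 = 17.40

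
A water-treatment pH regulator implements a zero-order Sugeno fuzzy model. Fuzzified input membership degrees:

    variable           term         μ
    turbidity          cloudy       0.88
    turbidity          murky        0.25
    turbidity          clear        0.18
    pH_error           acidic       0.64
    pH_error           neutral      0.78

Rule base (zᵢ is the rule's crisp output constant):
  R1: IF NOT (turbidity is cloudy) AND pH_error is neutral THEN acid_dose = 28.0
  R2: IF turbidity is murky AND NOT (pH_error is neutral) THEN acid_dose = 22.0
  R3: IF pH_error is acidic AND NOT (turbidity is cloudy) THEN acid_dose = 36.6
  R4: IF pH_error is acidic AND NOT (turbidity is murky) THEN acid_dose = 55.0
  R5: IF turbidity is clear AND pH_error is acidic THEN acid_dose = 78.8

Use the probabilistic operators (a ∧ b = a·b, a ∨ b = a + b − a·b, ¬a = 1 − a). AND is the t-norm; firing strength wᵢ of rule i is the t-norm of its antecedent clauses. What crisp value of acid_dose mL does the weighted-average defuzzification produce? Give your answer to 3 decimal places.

R1 (z=28.0): ¬cloudy=1−0.88=0.12, neutral=0.78; AND[a·b] → w = 0.0936
R2 (z=22.0): murky=0.25, ¬neutral=1−0.78=0.22; AND[a·b] → w = 0.0550
R3 (z=36.6): acidic=0.64, ¬cloudy=1−0.88=0.12; AND[a·b] → w = 0.0768
R4 (z=55.0): acidic=0.64, ¬murky=1−0.25=0.75; AND[a·b] → w = 0.4800
R5 (z=78.8): clear=0.18, acidic=0.64; AND[a·b] → w = 0.1152
Weighted average = (0.0936·28.0 + 0.0550·22.0 + 0.0768·36.6 + 0.4800·55.0 + 0.1152·78.8) / (0.0936 + 0.0550 + 0.0768 + 0.4800 + 0.1152)
  = 42.1194 / 0.8206 = 51.328

51.328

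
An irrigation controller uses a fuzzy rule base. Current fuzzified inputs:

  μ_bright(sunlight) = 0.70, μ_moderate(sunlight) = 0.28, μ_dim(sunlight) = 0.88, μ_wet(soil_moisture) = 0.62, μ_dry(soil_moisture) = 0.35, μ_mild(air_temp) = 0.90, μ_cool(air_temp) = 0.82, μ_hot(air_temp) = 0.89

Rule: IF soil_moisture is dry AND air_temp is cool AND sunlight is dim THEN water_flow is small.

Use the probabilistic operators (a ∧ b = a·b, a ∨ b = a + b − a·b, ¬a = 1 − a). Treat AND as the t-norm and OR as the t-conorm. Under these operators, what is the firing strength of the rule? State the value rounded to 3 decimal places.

firing strength: dry=0.35, cool=0.82, dim=0.88; AND[a·b] → w = 0.2526

0.253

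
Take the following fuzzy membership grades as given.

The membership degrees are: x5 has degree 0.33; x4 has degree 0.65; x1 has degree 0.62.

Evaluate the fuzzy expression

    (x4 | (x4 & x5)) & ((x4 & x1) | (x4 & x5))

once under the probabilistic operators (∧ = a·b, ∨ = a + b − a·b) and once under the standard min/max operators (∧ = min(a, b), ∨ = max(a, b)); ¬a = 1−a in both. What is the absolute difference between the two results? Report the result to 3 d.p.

Under probabilistic:
  x4 & x5 = a·b on (0.6500, 0.3300) = 0.2145
  x4 | (x4 & x5) = a + b − a·b on (0.6500, 0.2145) = 0.7251
  x4 & x1 = a·b on (0.6500, 0.6200) = 0.4030
  x4 & x5 = a·b on (0.6500, 0.3300) = 0.2145
  (x4 & x1) | (x4 & x5) = a + b − a·b on (0.4030, 0.2145) = 0.5311
  (x4 | (x4 & x5)) & ((x4 & x1) | (x4 & x5)) = a·b on (0.7251, 0.5311) = 0.3851
  → value = 0.3851
Under standard min/max:
  x4 & x5 = min(a, b) on (0.65, 0.33) = 0.33
  x4 | (x4 & x5) = max(a, b) on (0.65, 0.33) = 0.65
  x4 & x1 = min(a, b) on (0.65, 0.62) = 0.62
  x4 & x5 = min(a, b) on (0.65, 0.33) = 0.33
  (x4 & x1) | (x4 & x5) = max(a, b) on (0.62, 0.33) = 0.62
  (x4 | (x4 & x5)) & ((x4 & x1) | (x4 & x5)) = min(a, b) on (0.65, 0.62) = 0.62
  → value = 0.6200
|0.3851 − 0.6200| = 0.235

0.235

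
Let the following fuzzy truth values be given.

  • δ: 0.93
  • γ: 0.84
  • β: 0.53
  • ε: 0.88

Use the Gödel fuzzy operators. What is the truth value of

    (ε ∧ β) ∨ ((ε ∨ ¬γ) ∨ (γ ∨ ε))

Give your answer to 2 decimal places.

ε ∧ β = min(a, b) on (0.88, 0.53) = 0.53
¬γ = 1 − 0.84 = 0.16
ε ∨ ¬γ = max(a, b) on (0.88, 0.16) = 0.88
γ ∨ ε = max(a, b) on (0.84, 0.88) = 0.88
(ε ∨ ¬γ) ∨ (γ ∨ ε) = max(a, b) on (0.88, 0.88) = 0.88
(ε ∧ β) ∨ ((ε ∨ ¬γ) ∨ (γ ∨ ε)) = max(a, b) on (0.53, 0.88) = 0.88

0.88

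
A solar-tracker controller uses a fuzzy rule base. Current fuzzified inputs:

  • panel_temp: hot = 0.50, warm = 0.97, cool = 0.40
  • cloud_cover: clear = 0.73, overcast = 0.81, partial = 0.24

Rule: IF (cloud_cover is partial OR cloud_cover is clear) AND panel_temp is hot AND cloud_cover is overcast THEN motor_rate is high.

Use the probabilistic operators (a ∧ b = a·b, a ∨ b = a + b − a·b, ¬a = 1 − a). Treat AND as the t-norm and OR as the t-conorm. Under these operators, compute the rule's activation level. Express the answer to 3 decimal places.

0.322

firing strength: (partial=0.24 OR clear=0.73) = 0.7948; AND[a·b] with hot=0.50, overcast=0.81 → w = 0.3219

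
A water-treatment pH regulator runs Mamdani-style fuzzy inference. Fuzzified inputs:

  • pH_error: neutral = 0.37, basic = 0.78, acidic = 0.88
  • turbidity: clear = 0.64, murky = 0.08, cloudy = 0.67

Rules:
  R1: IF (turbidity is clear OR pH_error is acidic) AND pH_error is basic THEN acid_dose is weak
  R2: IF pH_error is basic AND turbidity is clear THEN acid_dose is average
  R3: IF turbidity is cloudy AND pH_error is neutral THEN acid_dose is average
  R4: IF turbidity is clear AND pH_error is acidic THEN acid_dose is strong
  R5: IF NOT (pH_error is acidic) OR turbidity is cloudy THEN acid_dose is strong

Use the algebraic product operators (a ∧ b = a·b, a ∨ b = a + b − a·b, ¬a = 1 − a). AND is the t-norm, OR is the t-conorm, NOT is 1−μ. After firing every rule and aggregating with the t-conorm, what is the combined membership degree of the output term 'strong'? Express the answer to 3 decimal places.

R1: (clear=0.64 OR acidic=0.88) = 0.9568; AND[a·b] with basic=0.78 → w = 0.7463
R2: basic=0.78, clear=0.64; AND[a·b] → w = 0.4992
R3: cloudy=0.67, neutral=0.37; AND[a·b] → w = 0.2479
R4: clear=0.64, acidic=0.88; AND[a·b] → w = 0.5632
R5: ¬acidic=1−0.88=0.12, cloudy=0.67; OR[a + b − a·b] → w = 0.7096
Rules with consequent 'strong': {R4, R5} → strengths 0.5632, 0.7096
Aggregate via t-conorm [a + b − a·b]: 0.8732

0.873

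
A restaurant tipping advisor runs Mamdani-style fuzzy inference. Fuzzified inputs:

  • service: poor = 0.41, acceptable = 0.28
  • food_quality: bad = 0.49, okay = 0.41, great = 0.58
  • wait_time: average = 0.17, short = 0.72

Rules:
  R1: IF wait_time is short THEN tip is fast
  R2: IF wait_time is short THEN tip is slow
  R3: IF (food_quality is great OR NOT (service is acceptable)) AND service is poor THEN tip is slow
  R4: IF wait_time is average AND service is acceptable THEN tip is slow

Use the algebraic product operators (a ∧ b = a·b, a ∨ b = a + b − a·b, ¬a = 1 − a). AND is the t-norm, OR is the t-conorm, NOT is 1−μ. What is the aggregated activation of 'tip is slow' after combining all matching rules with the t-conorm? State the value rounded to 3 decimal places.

0.830

R1: short=0.72 → w = 0.7200
R2: short=0.72 → w = 0.7200
R3: (great=0.58 OR ¬acceptable=1−0.28=0.72) = 0.8824; AND[a·b] with poor=0.41 → w = 0.3618
R4: average=0.17, acceptable=0.28; AND[a·b] → w = 0.0476
Rules with consequent 'slow': {R2, R3, R4} → strengths 0.7200, 0.3618, 0.0476
Aggregate via t-conorm [a + b − a·b]: 0.8298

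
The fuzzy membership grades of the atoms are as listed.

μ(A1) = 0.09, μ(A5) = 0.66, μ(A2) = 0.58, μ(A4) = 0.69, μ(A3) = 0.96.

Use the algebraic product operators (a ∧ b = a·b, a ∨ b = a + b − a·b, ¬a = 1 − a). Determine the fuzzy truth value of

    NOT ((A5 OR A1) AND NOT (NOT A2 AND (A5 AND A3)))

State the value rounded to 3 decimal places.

A5 OR A1 = a + b − a·b on (0.6600, 0.0900) = 0.6906
NOT A2 = 1 − 0.5800 = 0.4200
A5 AND A3 = a·b on (0.6600, 0.9600) = 0.6336
NOT A2 AND (A5 AND A3) = a·b on (0.4200, 0.6336) = 0.2661
NOT (NOT A2 AND (A5 AND A3)) = 1 − 0.2661 = 0.7339
(A5 OR A1) AND NOT (NOT A2 AND (A5 AND A3)) = a·b on (0.6906, 0.7339) = 0.5068
NOT ((A5 OR A1) AND NOT (NOT A2 AND (A5 AND A3))) = 1 − 0.5068 = 0.4932

0.493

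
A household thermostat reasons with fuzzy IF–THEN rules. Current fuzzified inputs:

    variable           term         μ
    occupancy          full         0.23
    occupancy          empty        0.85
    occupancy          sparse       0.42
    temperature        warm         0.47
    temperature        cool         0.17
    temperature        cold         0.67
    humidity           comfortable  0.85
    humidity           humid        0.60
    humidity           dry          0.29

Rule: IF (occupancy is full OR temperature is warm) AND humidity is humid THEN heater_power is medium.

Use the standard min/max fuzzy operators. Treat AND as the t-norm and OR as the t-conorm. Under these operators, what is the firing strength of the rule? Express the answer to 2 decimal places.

firing strength: (full=0.23 OR warm=0.47) = 0.47; AND[min(a, b)] with humid=0.60 → w = 0.47

0.47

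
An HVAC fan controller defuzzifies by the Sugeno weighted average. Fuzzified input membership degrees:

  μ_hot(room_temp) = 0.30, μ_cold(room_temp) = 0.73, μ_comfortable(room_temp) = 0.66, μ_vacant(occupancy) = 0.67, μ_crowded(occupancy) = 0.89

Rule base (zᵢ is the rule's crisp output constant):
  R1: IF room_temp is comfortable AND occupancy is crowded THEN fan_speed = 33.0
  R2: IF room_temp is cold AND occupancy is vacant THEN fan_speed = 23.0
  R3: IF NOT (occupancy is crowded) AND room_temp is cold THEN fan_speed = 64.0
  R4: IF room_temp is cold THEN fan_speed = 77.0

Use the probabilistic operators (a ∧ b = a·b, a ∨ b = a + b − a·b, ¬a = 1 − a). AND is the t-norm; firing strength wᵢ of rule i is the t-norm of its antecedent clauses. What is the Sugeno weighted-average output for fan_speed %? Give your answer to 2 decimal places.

R1 (z=33.0): comfortable=0.66, crowded=0.89; AND[a·b] → w = 0.5874
R2 (z=23.0): cold=0.73, vacant=0.67; AND[a·b] → w = 0.4891
R3 (z=64.0): ¬crowded=1−0.89=0.11, cold=0.73; AND[a·b] → w = 0.0803
R4 (z=77.0): cold=0.73 → w = 0.7300
Weighted average = (0.5874·33.0 + 0.4891·23.0 + 0.0803·64.0 + 0.7300·77.0) / (0.5874 + 0.4891 + 0.0803 + 0.7300)
  = 91.9827 / 1.8868 = 48.75

48.75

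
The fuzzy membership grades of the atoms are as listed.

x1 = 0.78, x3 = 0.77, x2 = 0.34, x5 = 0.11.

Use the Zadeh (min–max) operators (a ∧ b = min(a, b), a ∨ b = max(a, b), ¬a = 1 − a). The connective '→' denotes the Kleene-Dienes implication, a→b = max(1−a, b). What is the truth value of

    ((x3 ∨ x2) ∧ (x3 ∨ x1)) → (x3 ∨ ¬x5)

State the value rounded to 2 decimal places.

0.89

x3 ∨ x2 = max(a, b) on (0.77, 0.34) = 0.77
x3 ∨ x1 = max(a, b) on (0.77, 0.78) = 0.78
(x3 ∨ x2) ∧ (x3 ∨ x1) = min(a, b) on (0.77, 0.78) = 0.77
¬x5 = 1 − 0.11 = 0.89
x3 ∨ ¬x5 = max(a, b) on (0.77, 0.89) = 0.89
((x3 ∨ x2) ∧ (x3 ∨ x1)) → (x3 ∨ ¬x5)  [Kleene-Dienes: max(1−a, b)] with a=0.77, b=0.89 → 0.89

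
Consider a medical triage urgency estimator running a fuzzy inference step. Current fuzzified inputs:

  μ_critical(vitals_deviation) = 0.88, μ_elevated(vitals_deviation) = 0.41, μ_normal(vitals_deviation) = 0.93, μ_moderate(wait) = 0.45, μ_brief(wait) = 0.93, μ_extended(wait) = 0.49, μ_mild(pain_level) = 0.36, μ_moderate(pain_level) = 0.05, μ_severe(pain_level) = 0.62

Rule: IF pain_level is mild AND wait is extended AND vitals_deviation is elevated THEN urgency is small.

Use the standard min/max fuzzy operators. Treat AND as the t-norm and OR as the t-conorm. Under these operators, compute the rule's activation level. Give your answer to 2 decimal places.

firing strength: mild=0.36, extended=0.49, elevated=0.41; AND[min(a, b)] → w = 0.36

0.36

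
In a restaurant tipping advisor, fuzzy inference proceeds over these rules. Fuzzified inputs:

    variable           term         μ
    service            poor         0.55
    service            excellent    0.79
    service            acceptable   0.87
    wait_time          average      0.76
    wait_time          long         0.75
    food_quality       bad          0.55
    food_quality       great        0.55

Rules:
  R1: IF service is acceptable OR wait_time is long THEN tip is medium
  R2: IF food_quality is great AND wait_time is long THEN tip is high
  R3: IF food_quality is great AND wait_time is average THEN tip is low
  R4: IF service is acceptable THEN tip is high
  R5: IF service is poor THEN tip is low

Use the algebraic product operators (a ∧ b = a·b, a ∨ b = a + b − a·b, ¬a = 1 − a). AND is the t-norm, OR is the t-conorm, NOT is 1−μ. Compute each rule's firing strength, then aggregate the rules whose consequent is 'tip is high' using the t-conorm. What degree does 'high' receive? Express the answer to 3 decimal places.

0.924

R1: acceptable=0.87, long=0.75; OR[a + b − a·b] → w = 0.9675
R2: great=0.55, long=0.75; AND[a·b] → w = 0.4125
R3: great=0.55, average=0.76; AND[a·b] → w = 0.4180
R4: acceptable=0.87 → w = 0.8700
R5: poor=0.55 → w = 0.5500
Rules with consequent 'high': {R2, R4} → strengths 0.4125, 0.8700
Aggregate via t-conorm [a + b − a·b]: 0.9236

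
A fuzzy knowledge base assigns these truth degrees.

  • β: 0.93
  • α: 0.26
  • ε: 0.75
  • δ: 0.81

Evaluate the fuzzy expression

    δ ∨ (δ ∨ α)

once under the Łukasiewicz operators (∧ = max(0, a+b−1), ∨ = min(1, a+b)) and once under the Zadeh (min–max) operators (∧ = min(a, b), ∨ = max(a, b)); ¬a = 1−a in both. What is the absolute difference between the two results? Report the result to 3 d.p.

Under Łukasiewicz:
  δ ∨ α = min(1, a+b) on (0.81, 0.26) = 1.00
  δ ∨ (δ ∨ α) = min(1, a+b) on (0.81, 1.00) = 1.00
  → value = 1.0000
Under Zadeh (min–max):
  δ ∨ α = max(a, b) on (0.81, 0.26) = 0.81
  δ ∨ (δ ∨ α) = max(a, b) on (0.81, 0.81) = 0.81
  → value = 0.8100
|1.0000 − 0.8100| = 0.190

0.190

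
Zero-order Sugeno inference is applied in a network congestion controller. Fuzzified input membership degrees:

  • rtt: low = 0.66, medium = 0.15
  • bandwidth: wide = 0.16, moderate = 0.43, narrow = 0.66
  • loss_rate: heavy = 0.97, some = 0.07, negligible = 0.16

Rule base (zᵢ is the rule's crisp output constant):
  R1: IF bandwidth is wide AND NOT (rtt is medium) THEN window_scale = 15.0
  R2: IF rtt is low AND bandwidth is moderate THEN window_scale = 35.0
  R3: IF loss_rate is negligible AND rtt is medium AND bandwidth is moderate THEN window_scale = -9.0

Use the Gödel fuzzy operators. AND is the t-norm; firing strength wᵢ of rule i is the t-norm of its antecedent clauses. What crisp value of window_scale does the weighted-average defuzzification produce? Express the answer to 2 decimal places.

R1 (z=15.0): wide=0.16, ¬medium=1−0.15=0.85; AND[min(a, b)] → w = 0.16
R2 (z=35.0): low=0.66, moderate=0.43; AND[min(a, b)] → w = 0.43
R3 (z=-9.0): negligible=0.16, medium=0.15, moderate=0.43; AND[min(a, b)] → w = 0.15
Weighted average = (0.16·15.0 + 0.43·35.0 + 0.15·-9.0) / (0.16 + 0.43 + 0.15)
  = 16.1000 / 0.7400 = 21.76

21.76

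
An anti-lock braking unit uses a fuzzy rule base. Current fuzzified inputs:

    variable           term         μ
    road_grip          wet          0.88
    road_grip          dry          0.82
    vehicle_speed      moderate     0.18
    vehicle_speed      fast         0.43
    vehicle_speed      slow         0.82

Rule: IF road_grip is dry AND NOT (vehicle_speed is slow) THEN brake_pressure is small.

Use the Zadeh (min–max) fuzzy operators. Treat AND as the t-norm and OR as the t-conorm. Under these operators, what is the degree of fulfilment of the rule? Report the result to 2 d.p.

firing strength: dry=0.82, ¬slow=1−0.82=0.18; AND[min(a, b)] → w = 0.18

0.18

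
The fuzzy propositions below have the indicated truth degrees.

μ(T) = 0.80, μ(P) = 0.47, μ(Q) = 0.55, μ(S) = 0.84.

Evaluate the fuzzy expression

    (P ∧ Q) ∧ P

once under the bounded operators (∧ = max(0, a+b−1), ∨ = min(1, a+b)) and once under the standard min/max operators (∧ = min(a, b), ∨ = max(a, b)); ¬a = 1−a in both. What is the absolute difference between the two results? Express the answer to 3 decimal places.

Under bounded:
  P ∧ Q = max(0, a+b−1) on (0.47, 0.55) = 0.02
  (P ∧ Q) ∧ P = max(0, a+b−1) on (0.02, 0.47) = 0.00
  → value = 0.0000
Under standard min/max:
  P ∧ Q = min(a, b) on (0.47, 0.55) = 0.47
  (P ∧ Q) ∧ P = min(a, b) on (0.47, 0.47) = 0.47
  → value = 0.4700
|0.0000 − 0.4700| = 0.470

0.470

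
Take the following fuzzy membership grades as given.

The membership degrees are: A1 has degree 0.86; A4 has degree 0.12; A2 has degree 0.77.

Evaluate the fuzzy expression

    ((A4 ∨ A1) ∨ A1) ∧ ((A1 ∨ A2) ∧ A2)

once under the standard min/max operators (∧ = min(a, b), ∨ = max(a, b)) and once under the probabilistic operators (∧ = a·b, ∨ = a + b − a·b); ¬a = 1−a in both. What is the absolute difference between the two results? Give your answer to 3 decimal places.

Under standard min/max:
  A4 ∨ A1 = max(a, b) on (0.12, 0.86) = 0.86
  (A4 ∨ A1) ∨ A1 = max(a, b) on (0.86, 0.86) = 0.86
  A1 ∨ A2 = max(a, b) on (0.86, 0.77) = 0.86
  (A1 ∨ A2) ∧ A2 = min(a, b) on (0.86, 0.77) = 0.77
  ((A4 ∨ A1) ∨ A1) ∧ ((A1 ∨ A2) ∧ A2) = min(a, b) on (0.86, 0.77) = 0.77
  → value = 0.7700
Under probabilistic:
  A4 ∨ A1 = a + b − a·b on (0.1200, 0.8600) = 0.8768
  (A4 ∨ A1) ∨ A1 = a + b − a·b on (0.8768, 0.8600) = 0.9828
  A1 ∨ A2 = a + b − a·b on (0.8600, 0.7700) = 0.9678
  (A1 ∨ A2) ∧ A2 = a·b on (0.9678, 0.7700) = 0.7452
  ((A4 ∨ A1) ∨ A1) ∧ ((A1 ∨ A2) ∧ A2) = a·b on (0.9828, 0.7452) = 0.7324
  → value = 0.7324
|0.7700 − 0.7324| = 0.038

0.038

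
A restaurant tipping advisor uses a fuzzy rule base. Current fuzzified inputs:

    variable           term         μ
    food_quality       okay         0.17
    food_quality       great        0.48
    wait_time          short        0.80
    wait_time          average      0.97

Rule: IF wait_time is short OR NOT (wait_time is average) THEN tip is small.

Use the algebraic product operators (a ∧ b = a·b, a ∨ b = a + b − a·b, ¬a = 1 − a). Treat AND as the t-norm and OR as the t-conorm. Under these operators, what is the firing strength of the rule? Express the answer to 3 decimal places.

firing strength: short=0.80, ¬average=1−0.97=0.03; OR[a + b − a·b] → w = 0.8060

0.806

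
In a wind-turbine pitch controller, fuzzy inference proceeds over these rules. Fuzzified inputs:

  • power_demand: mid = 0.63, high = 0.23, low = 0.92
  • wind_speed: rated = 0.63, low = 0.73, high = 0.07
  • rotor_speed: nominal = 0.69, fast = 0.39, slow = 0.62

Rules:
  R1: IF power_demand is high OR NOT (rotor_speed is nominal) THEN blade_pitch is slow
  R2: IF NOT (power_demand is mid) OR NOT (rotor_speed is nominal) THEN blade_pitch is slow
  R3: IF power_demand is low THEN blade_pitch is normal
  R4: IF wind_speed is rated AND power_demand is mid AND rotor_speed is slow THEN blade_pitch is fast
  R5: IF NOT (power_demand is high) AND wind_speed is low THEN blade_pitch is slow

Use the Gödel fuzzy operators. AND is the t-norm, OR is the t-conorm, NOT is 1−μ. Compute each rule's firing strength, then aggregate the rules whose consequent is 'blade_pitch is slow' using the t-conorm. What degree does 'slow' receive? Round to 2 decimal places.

R1: high=0.23, ¬nominal=1−0.69=0.31; OR[max(a, b)] → w = 0.31
R2: ¬mid=1−0.63=0.37, ¬nominal=1−0.69=0.31; OR[max(a, b)] → w = 0.37
R3: low=0.92 → w = 0.92
R4: rated=0.63, mid=0.63, slow=0.62; AND[min(a, b)] → w = 0.62
R5: ¬high=1−0.23=0.77, low=0.73; AND[min(a, b)] → w = 0.73
Rules with consequent 'slow': {R1, R2, R5} → strengths 0.31, 0.37, 0.73
Aggregate via t-conorm [max(a, b)]: 0.73

0.73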